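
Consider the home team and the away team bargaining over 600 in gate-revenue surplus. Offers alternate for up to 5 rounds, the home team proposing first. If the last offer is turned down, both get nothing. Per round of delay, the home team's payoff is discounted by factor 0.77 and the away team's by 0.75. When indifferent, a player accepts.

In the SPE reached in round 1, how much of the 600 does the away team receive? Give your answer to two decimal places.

163.27

By backward induction:
Round 5 (the home team proposes): the away team will accept anything ≥ 0, so the home team offers 0 and keeps 600.
Round 4 (the away team proposes): the home team can get 600 next round, worth 0.77 × 600 = 462 now. The away team offers 462 and keeps 600 − 462 = 138.
Round 3 (the home team proposes): the away team can get 138 next round, worth 0.75 × 138 = 103.5 now. The home team offers 103.5 and keeps 600 − 103.5 = 496.5.
Round 2 (the away team proposes): the home team can get 496.5 next round, worth 0.77 × 496.5 = 382.305 now. The away team offers 382.305 and keeps 600 − 382.305 = 217.695.
Round 1 (the home team proposes): the away team can get 217.695 next round, worth 0.75 × 217.695 = 163.27125 now; the home team offers that and keeps 436.72875.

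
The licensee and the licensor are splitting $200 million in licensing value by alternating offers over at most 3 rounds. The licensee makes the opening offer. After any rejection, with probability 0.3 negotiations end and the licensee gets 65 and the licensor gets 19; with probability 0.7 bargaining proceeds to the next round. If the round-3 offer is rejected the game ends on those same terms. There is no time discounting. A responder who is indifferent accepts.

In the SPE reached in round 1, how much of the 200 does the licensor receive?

43.36

Round 3 (the licensee proposes): the licensor gets 19 if talks fail, so the licensee offers 19 and keeps 181.
Round 2 (the licensor proposes): rejecting gives the licensee an expected 0.7 × 181 + 0.3 × 65 = 146.2. The licensor offers 146.2 and keeps 200 − 146.2 = 53.8.
Round 1 (the licensee proposes): rejecting gives the licensor an expected 0.7 × 53.8 + 0.3 × 19 = 43.36. The licensee offers 43.36 and keeps 200 − 43.36 = 156.64.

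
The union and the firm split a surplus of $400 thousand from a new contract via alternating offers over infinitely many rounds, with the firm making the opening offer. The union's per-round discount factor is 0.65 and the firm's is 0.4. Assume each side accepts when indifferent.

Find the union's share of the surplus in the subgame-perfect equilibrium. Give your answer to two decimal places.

In a stationary SPE each proposer offers the other exactly their discounted continuation value.
If the firm keeps x when proposing and the union keeps y when proposing, then x = 400 − 0.65y and y = 400 − 0.4x.
Solving: x = 400(1 − 0.65) / (1 − 0.4·0.65) = 140 / 0.74 ≈ 189.1892.
The union gets 400 − 189.1892 ≈ 210.8108.

210.81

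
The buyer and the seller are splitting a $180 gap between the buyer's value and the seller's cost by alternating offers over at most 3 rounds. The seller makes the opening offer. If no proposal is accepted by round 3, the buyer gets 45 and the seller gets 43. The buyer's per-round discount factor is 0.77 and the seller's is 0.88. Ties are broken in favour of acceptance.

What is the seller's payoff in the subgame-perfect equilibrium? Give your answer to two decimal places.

Round 3 (the seller proposes): the buyer gets 45 if talks fail, so the seller offers 45 and keeps 135.
Round 2 (the buyer proposes): the seller can get 135 next round, worth 0.88 × 135 = 118.8 now. The buyer offers 118.8 and keeps 180 − 118.8 = 61.2.
Round 1 (the seller proposes): the buyer can get 61.2 next round, worth 0.77 × 61.2 = 47.124 now; the seller offers that and keeps 132.876.

132.88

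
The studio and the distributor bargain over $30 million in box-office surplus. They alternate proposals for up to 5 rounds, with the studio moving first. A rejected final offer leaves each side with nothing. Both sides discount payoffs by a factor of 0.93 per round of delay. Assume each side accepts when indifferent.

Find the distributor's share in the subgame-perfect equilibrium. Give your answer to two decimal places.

3.64

Round 5 (the studio proposes): the distributor will accept anything ≥ 0, so the studio offers 0 and keeps 30.
Round 4 (the distributor proposes): the studio can get 30 next round, worth 0.93 × 30 = 27.9 now, so the distributor offers 27.9, keeping 2.1.
Round 3 (the studio proposes): the distributor can get 2.1 next round, worth 0.93 × 2.1 = 1.953 now, so the studio offers 1.953, keeping 28.047.
Round 2 (the distributor proposes): the studio can get 28.047 next round, worth 0.93 × 28.047 = 26.08371 now. The distributor offers 26.08371 and keeps 30 − 26.08371 = 3.91629.
Round 1 (the studio proposes): the distributor can get 3.91629 next round, worth 0.93 × 3.91629 = 3.6421497 now, so the studio offers 3.6421497, keeping 26.3578503.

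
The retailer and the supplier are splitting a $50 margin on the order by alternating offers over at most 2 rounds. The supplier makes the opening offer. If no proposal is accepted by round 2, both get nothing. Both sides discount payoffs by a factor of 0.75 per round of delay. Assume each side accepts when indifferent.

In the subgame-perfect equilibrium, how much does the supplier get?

12.5

Round 2 (the retailer proposes): the supplier will accept anything ≥ 0, so the retailer offers 0 and keeps 50.
Round 1 (the supplier proposes): the retailer can get 50 next round, worth 0.75 × 50 = 37.5 now, so the supplier offers 37.5, keeping 12.5.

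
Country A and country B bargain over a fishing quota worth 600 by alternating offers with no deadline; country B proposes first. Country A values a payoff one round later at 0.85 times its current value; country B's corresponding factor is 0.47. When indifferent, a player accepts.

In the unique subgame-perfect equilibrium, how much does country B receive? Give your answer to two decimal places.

When country B proposes, country A accepts any offer worth at least 0.85 times what country A would get by proposing next round; and vice versa.
This gives x = 600 − 0.85y and y = 600 − 0.47x, where x and y are each side's share when it proposes.
Hence (1 − 0.85·0.47)x = 600(1 − 0.85), i.e. 0.6005·x = 90.
x ≈ 149.8751; country A's share is 600 − x ≈ 450.1249.

149.88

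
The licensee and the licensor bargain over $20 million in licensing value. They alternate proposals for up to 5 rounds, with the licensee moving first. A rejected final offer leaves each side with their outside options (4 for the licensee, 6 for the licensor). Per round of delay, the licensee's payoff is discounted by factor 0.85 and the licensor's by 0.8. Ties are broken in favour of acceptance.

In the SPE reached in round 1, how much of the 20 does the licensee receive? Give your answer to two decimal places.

13.19

Round 5 (the licensee proposes): the licensor gets 6 if talks fail, so the licensee offers 6 and keeps 14.
Round 4 (the licensor proposes): the licensee can get 14 next round, worth 0.85 × 14 = 11.9 now, so the licensor offers 11.9, keeping 8.1.
Round 3 (the licensee proposes): the licensor can get 8.1 next round, worth 0.8 × 8.1 = 6.48 now; the licensee offers that and keeps 13.52.
Round 2 (the licensor proposes): the licensee can get 13.52 next round, worth 0.85 × 13.52 = 11.492 now; the licensor offers that and keeps 8.508.
Round 1 (the licensee proposes): the licensor can get 8.508 next round, worth 0.8 × 8.508 = 6.8064 now. The licensee offers 6.8064 and keeps 20 − 6.8064 = 13.1936.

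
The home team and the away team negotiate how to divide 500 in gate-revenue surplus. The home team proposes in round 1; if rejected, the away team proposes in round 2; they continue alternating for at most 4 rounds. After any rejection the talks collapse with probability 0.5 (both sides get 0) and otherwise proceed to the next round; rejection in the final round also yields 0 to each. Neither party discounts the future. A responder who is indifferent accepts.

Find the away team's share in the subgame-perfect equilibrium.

Round 4 (the away team proposes): the home team will accept anything ≥ 0, so the away team offers 0 and keeps 500.
Round 3 (the home team proposes): rejecting gives the away team an expected 0.5 × 500 = 250; the home team offers that and keeps 250.
Round 2 (the away team proposes): rejecting gives the home team an expected 0.5 × 250 = 125. The away team offers 125 and keeps 500 − 125 = 375.
Round 1 (the home team proposes): rejecting gives the away team an expected 0.5 × 375 = 187.5, so the home team offers 187.5, keeping 312.5.

187.5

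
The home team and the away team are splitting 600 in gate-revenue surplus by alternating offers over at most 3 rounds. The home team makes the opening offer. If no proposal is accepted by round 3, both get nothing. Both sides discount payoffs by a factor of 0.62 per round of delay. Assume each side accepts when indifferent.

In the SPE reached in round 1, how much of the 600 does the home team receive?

Solve by backward induction from round 3.
Round 3 (the home team proposes): the away team will accept anything ≥ 0, so the home team offers 0 and keeps 600.
Round 2 (the away team proposes): the home team can get 600 next round, worth 0.62 × 600 = 372 now, so the away team offers 372, keeping 228.
Round 1 (the home team proposes): the away team can get 228 next round, worth 0.62 × 228 = 141.36 now; the home team offers that and keeps 458.64.

458.64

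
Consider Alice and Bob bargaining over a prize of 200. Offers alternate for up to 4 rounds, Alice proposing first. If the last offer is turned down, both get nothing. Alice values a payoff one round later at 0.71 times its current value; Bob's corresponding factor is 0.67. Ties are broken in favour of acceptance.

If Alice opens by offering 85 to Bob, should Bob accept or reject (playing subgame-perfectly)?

Round 4 (Bob proposes): Alice will accept anything ≥ 0, so Bob offers 0 and keeps 200.
Round 3 (Alice proposes): Bob can get 200 next round, worth 0.67 × 200 = 134 now, so Alice offers 134, keeping 66.
Round 2 (Bob proposes): Alice can get 66 next round, worth 0.71 × 66 = 46.86 now. Bob offers 46.86 and keeps 200 − 46.86 = 153.14.
So by rejecting in round 1, Bob gets 153.14 next round, worth 0.67 × 153.14 = 102.6038 now.
Offer 85 < 102.6038, so Bob rejects.

Reject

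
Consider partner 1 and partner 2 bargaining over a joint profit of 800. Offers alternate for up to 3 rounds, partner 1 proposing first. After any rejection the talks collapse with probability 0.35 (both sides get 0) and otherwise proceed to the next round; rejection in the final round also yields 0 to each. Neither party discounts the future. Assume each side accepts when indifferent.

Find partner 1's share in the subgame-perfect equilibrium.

Round 3 (partner 1 proposes): partner 2 will accept anything ≥ 0, so partner 1 offers 0 and keeps 800.
Round 2 (partner 2 proposes): rejecting gives partner 1 an expected 0.65 × 800 = 520; partner 2 offers that and keeps 280.
Round 1 (partner 1 proposes): rejecting gives partner 2 an expected 0.65 × 280 = 182; partner 1 offers that and keeps 618.

618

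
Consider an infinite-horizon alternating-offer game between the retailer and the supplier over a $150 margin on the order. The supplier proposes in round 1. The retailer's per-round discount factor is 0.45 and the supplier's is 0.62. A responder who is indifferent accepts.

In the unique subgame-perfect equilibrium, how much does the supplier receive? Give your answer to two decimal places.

114.42

When the supplier proposes, the retailer accepts any offer worth at least 0.45 times what the retailer would get by proposing next round; and vice versa.
This gives x = 150 − 0.45y and y = 150 − 0.62x, where x and y are each side's share when it proposes.
Hence (1 − 0.45·0.62)x = 150(1 − 0.45), i.e. 0.721·x = 82.5.
x ≈ 114.4244; the retailer's share is 150 − x ≈ 35.5756.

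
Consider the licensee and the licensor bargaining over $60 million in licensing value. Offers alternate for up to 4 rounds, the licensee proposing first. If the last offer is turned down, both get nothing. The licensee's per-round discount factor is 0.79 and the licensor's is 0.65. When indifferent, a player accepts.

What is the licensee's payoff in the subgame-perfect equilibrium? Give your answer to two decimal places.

Round 4 (the licensor proposes): the licensee will accept anything ≥ 0, so the licensor offers 0 and keeps 60.
Round 3 (the licensee proposes): the licensor can get 60 next round, worth 0.65 × 60 = 39 now, so the licensee offers 39, keeping 21.
Round 2 (the licensor proposes): the licensee can get 21 next round, worth 0.79 × 21 = 16.59 now, so the licensor offers 16.59, keeping 43.41.
Round 1 (the licensee proposes): the licensor can get 43.41 next round, worth 0.65 × 43.41 = 28.2165 now; the licensee offers that and keeps 31.7835.

31.78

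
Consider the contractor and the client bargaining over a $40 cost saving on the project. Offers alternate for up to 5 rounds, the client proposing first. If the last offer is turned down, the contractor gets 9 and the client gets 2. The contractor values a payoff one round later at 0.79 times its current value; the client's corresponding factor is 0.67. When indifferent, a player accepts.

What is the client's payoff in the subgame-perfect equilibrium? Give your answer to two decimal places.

21.53

Round 5 (the client proposes): the contractor gets 9 if talks fail, so the client offers 9 and keeps 31.
Round 4 (the contractor proposes): the client can get 31 next round, worth 0.67 × 31 = 20.77 now. The contractor offers 20.77 and keeps 40 − 20.77 = 19.23.
Round 3 (the client proposes): the contractor can get 19.23 next round, worth 0.79 × 19.23 = 15.1917 now, so the client offers 15.1917, keeping 24.8083.
Round 2 (the contractor proposes): the client can get 24.8083 next round, worth 0.67 × 24.8083 = 16.621561 now. The contractor offers 16.621561 and keeps 40 − 16.621561 = 23.378439.
Round 1 (the client proposes): the contractor can get 23.378439 next round, worth 0.79 × 23.378439 = 18.46896681 now. The client offers 18.46896681 and keeps 40 − 18.46896681 = 21.53103319.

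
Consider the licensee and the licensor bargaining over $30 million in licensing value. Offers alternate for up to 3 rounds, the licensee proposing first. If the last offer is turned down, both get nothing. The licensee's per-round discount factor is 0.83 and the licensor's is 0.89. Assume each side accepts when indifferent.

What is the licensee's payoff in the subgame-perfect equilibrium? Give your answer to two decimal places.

Work backward from the last round.
Round 3 (the licensee proposes): rejection yields 0 for the licensor; the licensee offers 0 and keeps 30.
Round 2 (the licensor proposes): the licensee can get 30 next round, worth 0.83 × 30 = 24.9 now. The licensor offers 24.9 and keeps 30 − 24.9 = 5.1.
Round 1 (the licensee proposes): the licensor can get 5.1 next round, worth 0.89 × 5.1 = 4.539 now; the licensee offers that and keeps 25.461.

25.46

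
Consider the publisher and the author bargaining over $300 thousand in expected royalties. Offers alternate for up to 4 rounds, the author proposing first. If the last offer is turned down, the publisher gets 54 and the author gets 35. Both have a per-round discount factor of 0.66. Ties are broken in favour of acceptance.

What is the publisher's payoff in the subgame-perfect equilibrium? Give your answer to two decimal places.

Round 4 (the publisher proposes): the author gets 35 if talks fail, so the publisher offers 35 and keeps 265.
Round 3 (the author proposes): the publisher can get 265 next round, worth 0.66 × 265 = 174.9 now. The author offers 174.9 and keeps 300 − 174.9 = 125.1.
Round 2 (the publisher proposes): the author can get 125.1 next round, worth 0.66 × 125.1 = 82.566 now, so the publisher offers 82.566, keeping 217.434.
Round 1 (the author proposes): the publisher can get 217.434 next round, worth 0.66 × 217.434 = 143.50644 now. The author offers 143.50644 and keeps 300 − 143.50644 = 156.49356.

143.51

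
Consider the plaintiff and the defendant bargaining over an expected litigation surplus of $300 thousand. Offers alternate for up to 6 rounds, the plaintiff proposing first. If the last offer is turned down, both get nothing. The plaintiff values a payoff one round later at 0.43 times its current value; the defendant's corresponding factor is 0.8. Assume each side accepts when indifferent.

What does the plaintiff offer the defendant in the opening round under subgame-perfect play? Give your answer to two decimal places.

Work backward from the last round.
Round 6 (the defendant proposes): rejection yields 0 for the plaintiff; the defendant offers 0 and keeps 300.
Round 5 (the plaintiff proposes): the defendant can get 300 next round, worth 0.8 × 300 = 240 now. The plaintiff offers 240 and keeps 300 − 240 = 60.
Round 4 (the defendant proposes): the plaintiff can get 60 next round, worth 0.43 × 60 = 25.8 now, so the defendant offers 25.8, keeping 274.2.
Round 3 (the plaintiff proposes): the defendant can get 274.2 next round, worth 0.8 × 274.2 = 219.36 now. The plaintiff offers 219.36 and keeps 300 − 219.36 = 80.64.
Round 2 (the defendant proposes): the plaintiff can get 80.64 next round, worth 0.43 × 80.64 = 34.6752 now, so the defendant offers 34.6752, keeping 265.3248.
Round 1 (the plaintiff proposes): the defendant can get 265.3248 next round, worth 0.8 × 265.3248 = 212.25984 now. The plaintiff offers 212.25984 and keeps 300 − 212.25984 = 87.74016.

212.26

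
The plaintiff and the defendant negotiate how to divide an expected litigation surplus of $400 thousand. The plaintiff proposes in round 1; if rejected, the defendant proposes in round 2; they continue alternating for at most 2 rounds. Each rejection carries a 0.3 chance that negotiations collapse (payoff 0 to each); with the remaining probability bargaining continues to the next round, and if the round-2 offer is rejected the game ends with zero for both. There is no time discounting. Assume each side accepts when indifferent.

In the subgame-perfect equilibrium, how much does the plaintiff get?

120

By backward induction:
Round 2 (the defendant proposes): rejection yields 0 for the plaintiff; the defendant offers 0 and keeps 400.
Round 1 (the plaintiff proposes): rejecting gives the defendant an expected 0.7 × 400 = 280, so the plaintiff offers 280, keeping 120.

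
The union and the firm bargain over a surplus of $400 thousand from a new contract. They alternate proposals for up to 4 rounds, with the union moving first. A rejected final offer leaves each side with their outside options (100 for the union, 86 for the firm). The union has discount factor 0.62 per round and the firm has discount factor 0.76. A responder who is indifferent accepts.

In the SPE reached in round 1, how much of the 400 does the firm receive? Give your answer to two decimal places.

Round 4 (the firm proposes): the union gets 100 if talks fail, so the firm offers 100 and keeps 300.
Round 3 (the union proposes): the firm can get 300 next round, worth 0.76 × 300 = 228 now; the union offers that and keeps 172.
Round 2 (the firm proposes): the union can get 172 next round, worth 0.62 × 172 = 106.64 now. The firm offers 106.64 and keeps 400 − 106.64 = 293.36.
Round 1 (the union proposes): the firm can get 293.36 next round, worth 0.76 × 293.36 = 222.9536 now. The union offers 222.9536 and keeps 400 − 222.9536 = 177.0464.

222.95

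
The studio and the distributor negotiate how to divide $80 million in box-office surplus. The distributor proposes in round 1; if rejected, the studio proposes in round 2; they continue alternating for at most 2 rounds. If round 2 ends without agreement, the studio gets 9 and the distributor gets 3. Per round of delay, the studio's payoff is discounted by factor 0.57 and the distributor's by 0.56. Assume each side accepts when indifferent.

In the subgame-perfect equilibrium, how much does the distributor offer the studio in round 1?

43.89

Round 2 (the studio proposes): the distributor gets 3 if talks fail, so the studio offers 3 and keeps 77.
Round 1 (the distributor proposes): the studio can get 77 next round, worth 0.57 × 77 = 43.89 now; the distributor offers that and keeps 36.11.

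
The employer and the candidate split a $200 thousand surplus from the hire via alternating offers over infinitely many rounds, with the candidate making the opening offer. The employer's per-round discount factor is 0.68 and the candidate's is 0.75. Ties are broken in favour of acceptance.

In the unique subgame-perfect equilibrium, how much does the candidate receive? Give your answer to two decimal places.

130.61

When the candidate proposes, the employer accepts any offer worth at least 0.68 times what the employer would get by proposing next round; and vice versa.
This gives x = 200 − 0.68y and y = 200 − 0.75x, where x and y are each side's share when it proposes.
Hence (1 − 0.68·0.75)x = 200(1 − 0.68), i.e. 0.49·x = 64.
x ≈ 130.6122; the employer's share is 200 − x ≈ 69.3878.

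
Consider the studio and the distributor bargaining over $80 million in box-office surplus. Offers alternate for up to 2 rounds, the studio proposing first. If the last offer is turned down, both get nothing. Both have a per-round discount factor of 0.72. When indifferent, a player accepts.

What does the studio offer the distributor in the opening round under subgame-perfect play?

57.6

Round 2 (the distributor proposes): the studio will accept anything ≥ 0, so the distributor offers 0 and keeps 80.
Round 1 (the studio proposes): the distributor can get 80 next round, worth 0.72 × 80 = 57.6 now, so the studio offers 57.6, keeping 22.4.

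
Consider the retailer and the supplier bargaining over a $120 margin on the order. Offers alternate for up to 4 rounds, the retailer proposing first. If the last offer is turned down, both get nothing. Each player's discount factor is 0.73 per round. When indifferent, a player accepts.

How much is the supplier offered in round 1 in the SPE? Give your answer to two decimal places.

Round 4 (the supplier proposes): rejection yields 0 for the retailer; the supplier offers 0 and keeps 120.
Round 3 (the retailer proposes): the supplier can get 120 next round, worth 0.73 × 120 = 87.6 now. The retailer offers 87.6 and keeps 120 − 87.6 = 32.4.
Round 2 (the supplier proposes): the retailer can get 32.4 next round, worth 0.73 × 32.4 = 23.652 now; the supplier offers that and keeps 96.348.
Round 1 (the retailer proposes): the supplier can get 96.348 next round, worth 0.73 × 96.348 = 70.33404 now, so the retailer offers 70.33404, keeping 49.66596.

70.33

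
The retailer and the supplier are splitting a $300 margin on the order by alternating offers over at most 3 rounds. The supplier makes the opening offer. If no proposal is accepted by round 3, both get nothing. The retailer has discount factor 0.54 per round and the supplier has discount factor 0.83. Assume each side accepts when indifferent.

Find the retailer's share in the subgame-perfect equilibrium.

27.54

Round 3 (the supplier proposes): the retailer will accept anything ≥ 0, so the supplier offers 0 and keeps 300.
Round 2 (the retailer proposes): the supplier can get 300 next round, worth 0.83 × 300 = 249 now; the retailer offers that and keeps 51.
Round 1 (the supplier proposes): the retailer can get 51 next round, worth 0.54 × 51 = 27.54 now, so the supplier offers 27.54, keeping 272.46.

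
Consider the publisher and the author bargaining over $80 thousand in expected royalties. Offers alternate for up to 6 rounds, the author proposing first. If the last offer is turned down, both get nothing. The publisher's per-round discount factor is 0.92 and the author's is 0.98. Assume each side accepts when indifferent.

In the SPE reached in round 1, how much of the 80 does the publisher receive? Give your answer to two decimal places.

Round 6 (the publisher proposes): the author will accept anything ≥ 0, so the publisher offers 0 and keeps 80.
Round 5 (the author proposes): the publisher can get 80 next round, worth 0.92 × 80 = 73.6 now. The author offers 73.6 and keeps 80 − 73.6 = 6.4.
Round 4 (the publisher proposes): the author can get 6.4 next round, worth 0.98 × 6.4 = 6.272 now, so the publisher offers 6.272, keeping 73.728.
Round 3 (the author proposes): the publisher can get 73.728 next round, worth 0.92 × 73.728 = 67.82976 now, so the author offers 67.82976, keeping 12.17024.
Round 2 (the publisher proposes): the author can get 12.17024 next round, worth 0.98 × 12.17024 = 11.9268352 now, so the publisher offers 11.9268352, keeping 68.0731648.
Round 1 (the author proposes): the publisher can get 68.0731648 next round, worth 0.92 × 68.0731648 = 62.627311616 now. The author offers 62.627311616 and keeps 80 − 62.627311616 = 17.372688384.

62.63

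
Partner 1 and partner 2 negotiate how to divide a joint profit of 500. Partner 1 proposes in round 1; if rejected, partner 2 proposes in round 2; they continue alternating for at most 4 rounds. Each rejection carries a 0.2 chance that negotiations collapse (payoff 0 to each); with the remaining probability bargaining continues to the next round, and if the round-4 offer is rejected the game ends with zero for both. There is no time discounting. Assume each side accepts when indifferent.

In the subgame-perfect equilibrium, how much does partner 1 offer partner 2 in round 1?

336

Round 4 (partner 2 proposes): rejection yields 0 for partner 1; partner 2 offers 0 and keeps 500.
Round 3 (partner 1 proposes): rejecting gives partner 2 an expected 0.8 × 500 = 400; partner 1 offers that and keeps 100.
Round 2 (partner 2 proposes): rejecting gives partner 1 an expected 0.8 × 100 = 80. Partner 2 offers 80 and keeps 500 − 80 = 420.
Round 1 (partner 1 proposes): rejecting gives partner 2 an expected 0.8 × 420 = 336. Partner 1 offers 336 and keeps 500 − 336 = 164.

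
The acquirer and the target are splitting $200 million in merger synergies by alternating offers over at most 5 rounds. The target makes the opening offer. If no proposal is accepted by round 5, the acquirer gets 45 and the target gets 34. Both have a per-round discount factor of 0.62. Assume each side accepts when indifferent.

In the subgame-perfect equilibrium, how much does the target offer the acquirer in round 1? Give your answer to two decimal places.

71.88

Round 5 (the target proposes): the acquirer gets 45 if talks fail, so the target offers 45 and keeps 155.
Round 4 (the acquirer proposes): the target can get 155 next round, worth 0.62 × 155 = 96.1 now. The acquirer offers 96.1 and keeps 200 − 96.1 = 103.9.
Round 3 (the target proposes): the acquirer can get 103.9 next round, worth 0.62 × 103.9 = 64.418 now, so the target offers 64.418, keeping 135.582.
Round 2 (the acquirer proposes): the target can get 135.582 next round, worth 0.62 × 135.582 = 84.06084 now. The acquirer offers 84.06084 and keeps 200 − 84.06084 = 115.93916.
Round 1 (the target proposes): the acquirer can get 115.93916 next round, worth 0.62 × 115.93916 = 71.8822792 now; the target offers that and keeps 128.1177208.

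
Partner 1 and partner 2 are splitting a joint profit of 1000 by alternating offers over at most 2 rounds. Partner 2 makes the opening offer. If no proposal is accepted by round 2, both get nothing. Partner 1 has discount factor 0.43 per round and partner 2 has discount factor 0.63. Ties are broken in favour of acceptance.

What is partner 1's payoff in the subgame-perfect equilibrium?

430

Round 2 (partner 1 proposes): partner 2 will accept anything ≥ 0, so partner 1 offers 0 and keeps 1000.
Round 1 (partner 2 proposes): partner 1 can get 1000 next round, worth 0.43 × 1000 = 430 now, so partner 2 offers 430, keeping 570.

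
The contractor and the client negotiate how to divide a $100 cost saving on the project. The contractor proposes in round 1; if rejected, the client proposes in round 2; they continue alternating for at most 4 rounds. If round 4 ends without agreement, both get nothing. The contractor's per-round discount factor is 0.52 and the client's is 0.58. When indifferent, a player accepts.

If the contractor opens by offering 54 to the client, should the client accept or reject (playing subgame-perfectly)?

Round 4 (the client proposes): the contractor will accept anything ≥ 0, so the client offers 0 and keeps 100.
Round 3 (the contractor proposes): the client can get 100 next round, worth 0.58 × 100 = 58 now. The contractor offers 58 and keeps 100 − 58 = 42.
Round 2 (the client proposes): the contractor can get 42 next round, worth 0.52 × 42 = 21.84 now, so the client offers 21.84, keeping 78.16.
So by rejecting in round 1, the client gets 78.16 next round, worth 0.58 × 78.16 = 45.3328 now.
Offer 54 ≥ 45.3328, so the client accepts.

Accept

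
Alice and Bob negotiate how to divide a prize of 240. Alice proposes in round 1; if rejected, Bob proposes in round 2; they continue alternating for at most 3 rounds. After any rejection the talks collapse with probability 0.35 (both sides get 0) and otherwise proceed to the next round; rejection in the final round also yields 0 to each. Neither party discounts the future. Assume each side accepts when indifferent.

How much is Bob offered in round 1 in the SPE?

54.6

Round 3 (Alice proposes): rejection yields 0 for Bob; Alice offers 0 and keeps 240.
Round 2 (Bob proposes): rejecting gives Alice an expected 0.65 × 240 = 156, so Bob offers 156, keeping 84.
Round 1 (Alice proposes): rejecting gives Bob an expected 0.65 × 84 = 54.6, so Alice offers 54.6, keeping 185.4.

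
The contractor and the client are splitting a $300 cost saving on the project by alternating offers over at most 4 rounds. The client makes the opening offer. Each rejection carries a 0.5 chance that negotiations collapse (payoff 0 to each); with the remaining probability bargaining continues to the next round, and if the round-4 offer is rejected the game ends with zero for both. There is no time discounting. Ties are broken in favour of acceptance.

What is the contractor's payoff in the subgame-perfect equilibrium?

112.5

By backward induction:
Round 4 (the contractor proposes): rejection yields 0 for the client; the contractor offers 0 and keeps 300.
Round 3 (the client proposes): rejecting gives the contractor an expected 0.5 × 300 = 150; the client offers that and keeps 150.
Round 2 (the contractor proposes): rejecting gives the client an expected 0.5 × 150 = 75, so the contractor offers 75, keeping 225.
Round 1 (the client proposes): rejecting gives the contractor an expected 0.5 × 225 = 112.5; the client offers that and keeps 187.5.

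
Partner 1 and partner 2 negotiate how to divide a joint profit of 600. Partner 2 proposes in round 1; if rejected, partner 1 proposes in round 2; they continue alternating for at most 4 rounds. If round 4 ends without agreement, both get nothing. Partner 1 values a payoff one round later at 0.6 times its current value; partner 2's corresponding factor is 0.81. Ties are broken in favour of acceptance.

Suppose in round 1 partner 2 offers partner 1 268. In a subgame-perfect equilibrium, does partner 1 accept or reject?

Accept

Work out partner 1's continuation value if the offer is rejected.
Round 4 (partner 1 proposes): rejection yields 0 for partner 2; partner 1 offers 0 and keeps 600.
Round 3 (partner 2 proposes): partner 1 can get 600 next round, worth 0.6 × 600 = 360 now, so partner 2 offers 360, keeping 240.
Round 2 (partner 1 proposes): partner 2 can get 240 next round, worth 0.81 × 240 = 194.4 now, so partner 1 offers 194.4, keeping 405.6.
So by rejecting in round 1, partner 1 gets 405.6 next round, worth 0.6 × 405.6 = 243.36 now.
Offer 268 ≥ 243.36, so partner 1 accepts.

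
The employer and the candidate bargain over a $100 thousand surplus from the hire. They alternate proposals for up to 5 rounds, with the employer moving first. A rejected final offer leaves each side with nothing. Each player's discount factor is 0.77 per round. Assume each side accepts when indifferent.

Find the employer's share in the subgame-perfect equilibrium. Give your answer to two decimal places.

Round 5 (the employer proposes): the candidate will accept anything ≥ 0, so the employer offers 0 and keeps 100.
Round 4 (the candidate proposes): the employer can get 100 next round, worth 0.77 × 100 = 77 now, so the candidate offers 77, keeping 23.
Round 3 (the employer proposes): the candidate can get 23 next round, worth 0.77 × 23 = 17.71 now; the employer offers that and keeps 82.29.
Round 2 (the candidate proposes): the employer can get 82.29 next round, worth 0.77 × 82.29 = 63.3633 now, so the candidate offers 63.3633, keeping 36.6367.
Round 1 (the employer proposes): the candidate can get 36.6367 next round, worth 0.77 × 36.6367 = 28.210259 now; the employer offers that and keeps 71.789741.

71.79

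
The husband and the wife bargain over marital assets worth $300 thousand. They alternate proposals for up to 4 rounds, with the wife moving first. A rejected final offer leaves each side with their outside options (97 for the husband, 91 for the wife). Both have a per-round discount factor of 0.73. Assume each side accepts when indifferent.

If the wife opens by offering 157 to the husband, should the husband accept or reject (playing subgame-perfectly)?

Accept

Work out the husband's continuation value if the offer is rejected.
Round 4 (the husband proposes): the wife gets 91 if talks fail, so the husband offers 91 and keeps 209.
Round 3 (the wife proposes): the husband can get 209 next round, worth 0.73 × 209 = 152.57 now, so the wife offers 152.57, keeping 147.43.
Round 2 (the husband proposes): the wife can get 147.43 next round, worth 0.73 × 147.43 = 107.6239 now. The husband offers 107.6239 and keeps 300 − 107.6239 = 192.3761.
So by rejecting in round 1, the husband gets 192.3761 next round, worth 0.73 × 192.3761 = 140.434553 now.
Offer 157 ≥ 140.434553, so the husband accepts.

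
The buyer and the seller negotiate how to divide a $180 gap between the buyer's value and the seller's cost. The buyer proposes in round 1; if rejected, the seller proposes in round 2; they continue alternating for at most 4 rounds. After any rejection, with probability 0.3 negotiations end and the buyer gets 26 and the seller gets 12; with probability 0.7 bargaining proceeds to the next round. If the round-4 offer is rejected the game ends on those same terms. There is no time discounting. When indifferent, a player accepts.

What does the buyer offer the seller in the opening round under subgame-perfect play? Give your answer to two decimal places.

90.53

By backward induction:
Round 4 (the seller proposes): the buyer gets 26 if talks fail, so the seller offers 26 and keeps 154.
Round 3 (the buyer proposes): rejecting gives the seller an expected 0.7 × 154 + 0.3 × 12 = 111.4. The buyer offers 111.4 and keeps 180 − 111.4 = 68.6.
Round 2 (the seller proposes): rejecting gives the buyer an expected 0.7 × 68.6 + 0.3 × 26 = 55.82. The seller offers 55.82 and keeps 180 − 55.82 = 124.18.
Round 1 (the buyer proposes): rejecting gives the seller an expected 0.7 × 124.18 + 0.3 × 12 = 90.526, so the buyer offers 90.526, keeping 89.474.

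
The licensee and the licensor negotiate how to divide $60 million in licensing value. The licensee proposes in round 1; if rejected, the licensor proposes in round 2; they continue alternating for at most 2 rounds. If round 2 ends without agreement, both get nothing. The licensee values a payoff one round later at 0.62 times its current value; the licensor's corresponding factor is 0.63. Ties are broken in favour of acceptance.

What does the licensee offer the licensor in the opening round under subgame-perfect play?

37.8

Round 2 (the licensor proposes): the licensee will accept anything ≥ 0, so the licensor offers 0 and keeps 60.
Round 1 (the licensee proposes): the licensor can get 60 next round, worth 0.63 × 60 = 37.8 now. The licensee offers 37.8 and keeps 60 − 37.8 = 22.2.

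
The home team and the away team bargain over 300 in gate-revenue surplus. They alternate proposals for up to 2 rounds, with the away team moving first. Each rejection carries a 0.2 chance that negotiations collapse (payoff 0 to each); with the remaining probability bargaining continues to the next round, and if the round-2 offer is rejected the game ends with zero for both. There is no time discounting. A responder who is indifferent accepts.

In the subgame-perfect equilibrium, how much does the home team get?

240

By backward induction:
Round 2 (the home team proposes): the away team will accept anything ≥ 0, so the home team offers 0 and keeps 300.
Round 1 (the away team proposes): rejecting gives the home team an expected 0.8 × 300 = 240; the away team offers that and keeps 60.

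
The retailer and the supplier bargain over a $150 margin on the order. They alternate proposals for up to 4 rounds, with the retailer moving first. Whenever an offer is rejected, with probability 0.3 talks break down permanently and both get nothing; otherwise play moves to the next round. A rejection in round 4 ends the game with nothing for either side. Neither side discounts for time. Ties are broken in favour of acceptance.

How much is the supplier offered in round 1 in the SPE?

82.95

Round 4 (the supplier proposes): the retailer will accept anything ≥ 0, so the supplier offers 0 and keeps 150.
Round 3 (the retailer proposes): rejecting gives the supplier an expected 0.7 × 150 = 105; the retailer offers that and keeps 45.
Round 2 (the supplier proposes): rejecting gives the retailer an expected 0.7 × 45 = 31.5. The supplier offers 31.5 and keeps 150 − 31.5 = 118.5.
Round 1 (the retailer proposes): rejecting gives the supplier an expected 0.7 × 118.5 = 82.95; the retailer offers that and keeps 67.05.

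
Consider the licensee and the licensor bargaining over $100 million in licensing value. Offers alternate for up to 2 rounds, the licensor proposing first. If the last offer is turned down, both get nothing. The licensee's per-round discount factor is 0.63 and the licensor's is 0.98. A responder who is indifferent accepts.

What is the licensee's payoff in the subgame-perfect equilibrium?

63

Work backward from the last round.
Round 2 (the licensee proposes): the licensor will accept anything ≥ 0, so the licensee offers 0 and keeps 100.
Round 1 (the licensor proposes): the licensee can get 100 next round, worth 0.63 × 100 = 63 now, so the licensor offers 63, keeping 37.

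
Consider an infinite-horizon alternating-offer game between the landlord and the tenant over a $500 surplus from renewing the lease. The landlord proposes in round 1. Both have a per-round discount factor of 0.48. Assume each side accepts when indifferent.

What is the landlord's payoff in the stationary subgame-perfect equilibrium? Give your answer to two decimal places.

337.84

In a stationary SPE each proposer offers the other exactly their discounted continuation value.
If the landlord keeps x when proposing and the tenant keeps y when proposing, then x = 500 − 0.48y and y = 500 − 0.48x.
Solving: x = 500(1 − 0.48) / (1 − 0.48·0.48) = 260 / 0.7696 ≈ 337.8378.
The tenant gets 500 − 337.8378 ≈ 162.1622.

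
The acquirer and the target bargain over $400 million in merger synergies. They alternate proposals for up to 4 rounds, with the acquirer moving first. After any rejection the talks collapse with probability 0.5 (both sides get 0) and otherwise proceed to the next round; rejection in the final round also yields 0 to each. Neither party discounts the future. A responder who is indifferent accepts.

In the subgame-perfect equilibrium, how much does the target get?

150

Round 4 (the target proposes): the acquirer will accept anything ≥ 0, so the target offers 0 and keeps 400.
Round 3 (the acquirer proposes): rejecting gives the target an expected 0.5 × 400 = 200; the acquirer offers that and keeps 200.
Round 2 (the target proposes): rejecting gives the acquirer an expected 0.5 × 200 = 100. The target offers 100 and keeps 400 − 100 = 300.
Round 1 (the acquirer proposes): rejecting gives the target an expected 0.5 × 300 = 150; the acquirer offers that and keeps 250.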